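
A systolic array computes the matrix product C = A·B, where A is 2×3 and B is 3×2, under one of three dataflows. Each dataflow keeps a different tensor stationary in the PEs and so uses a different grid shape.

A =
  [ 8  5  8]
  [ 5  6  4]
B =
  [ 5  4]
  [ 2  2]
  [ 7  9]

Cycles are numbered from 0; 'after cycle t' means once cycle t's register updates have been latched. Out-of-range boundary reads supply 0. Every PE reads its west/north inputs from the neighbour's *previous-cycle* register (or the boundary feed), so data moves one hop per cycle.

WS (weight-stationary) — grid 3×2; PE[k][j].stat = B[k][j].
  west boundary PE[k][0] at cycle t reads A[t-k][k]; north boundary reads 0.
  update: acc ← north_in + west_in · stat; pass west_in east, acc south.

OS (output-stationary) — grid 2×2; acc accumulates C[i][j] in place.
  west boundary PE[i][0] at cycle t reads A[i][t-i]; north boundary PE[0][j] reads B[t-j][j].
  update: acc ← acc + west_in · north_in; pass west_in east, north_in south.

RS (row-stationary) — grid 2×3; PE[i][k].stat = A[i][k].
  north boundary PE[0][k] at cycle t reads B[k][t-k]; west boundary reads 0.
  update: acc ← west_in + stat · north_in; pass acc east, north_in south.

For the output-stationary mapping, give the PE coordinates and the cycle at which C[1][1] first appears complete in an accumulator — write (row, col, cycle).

OS: C[1][1] accumulates in PE[1][1]:
  0: (1,1).acc=0  regs=<0,0>
  1: (1,1).acc=0  regs=<0,0>
  2: (1,1).acc=20  regs=<5,4>
  3: (1,1).acc=32  regs=<6,2>
  4: (1,1).acc=68  regs=<4,9>

(row, col, cycle) = (1, 1, 4)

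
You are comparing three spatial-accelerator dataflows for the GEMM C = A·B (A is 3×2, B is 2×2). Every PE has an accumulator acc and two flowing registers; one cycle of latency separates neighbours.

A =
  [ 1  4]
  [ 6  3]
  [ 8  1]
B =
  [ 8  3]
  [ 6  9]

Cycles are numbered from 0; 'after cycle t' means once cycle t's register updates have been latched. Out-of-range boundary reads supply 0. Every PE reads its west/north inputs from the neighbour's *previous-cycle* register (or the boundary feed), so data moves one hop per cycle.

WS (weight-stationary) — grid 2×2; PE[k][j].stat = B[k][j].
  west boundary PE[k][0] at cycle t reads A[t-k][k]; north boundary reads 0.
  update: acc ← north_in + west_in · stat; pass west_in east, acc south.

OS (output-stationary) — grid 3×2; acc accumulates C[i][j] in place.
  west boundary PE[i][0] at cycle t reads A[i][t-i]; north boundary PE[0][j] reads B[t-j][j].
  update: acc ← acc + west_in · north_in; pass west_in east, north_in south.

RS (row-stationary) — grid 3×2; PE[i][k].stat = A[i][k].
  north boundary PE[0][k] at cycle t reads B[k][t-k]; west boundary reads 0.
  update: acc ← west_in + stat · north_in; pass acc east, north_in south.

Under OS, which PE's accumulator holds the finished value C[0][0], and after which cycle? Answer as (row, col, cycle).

OS: C[0][0] accumulates in PE[0][0]:
  cycle 0: PE[0][0] → acc 8, east 1, south 8
  cycle 1: PE[0][0] → acc 32, east 4, south 6

(row, col, cycle) = (0, 0, 1)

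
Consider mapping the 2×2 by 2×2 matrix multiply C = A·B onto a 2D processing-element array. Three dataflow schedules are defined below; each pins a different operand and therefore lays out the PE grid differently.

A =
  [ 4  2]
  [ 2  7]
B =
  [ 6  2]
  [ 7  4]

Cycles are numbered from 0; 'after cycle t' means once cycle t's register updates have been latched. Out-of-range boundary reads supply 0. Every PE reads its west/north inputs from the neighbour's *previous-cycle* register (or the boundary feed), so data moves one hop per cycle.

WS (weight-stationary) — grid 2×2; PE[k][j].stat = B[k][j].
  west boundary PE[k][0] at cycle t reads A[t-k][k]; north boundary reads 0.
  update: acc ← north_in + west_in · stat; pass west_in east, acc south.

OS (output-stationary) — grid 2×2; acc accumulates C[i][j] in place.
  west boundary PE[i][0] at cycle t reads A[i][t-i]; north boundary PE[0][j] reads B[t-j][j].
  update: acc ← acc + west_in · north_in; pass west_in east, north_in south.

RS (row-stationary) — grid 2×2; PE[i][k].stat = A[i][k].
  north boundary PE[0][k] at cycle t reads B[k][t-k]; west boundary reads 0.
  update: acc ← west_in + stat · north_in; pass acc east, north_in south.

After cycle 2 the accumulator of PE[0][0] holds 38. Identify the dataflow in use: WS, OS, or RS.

WS [2×2] PE[0][0] across cycles:
  cycle 0: PE[0][0] → acc 24, east 4, south 24
  cycle 1: PE[0][0] → acc 12, east 2, south 12
  cycle 2: PE[0][0] → acc 0, east 0, south 0
OS [2×2] PE[0][0] across cycles:
  cycle 0: PE[0][0] → acc 24, east 4, south 6
  cycle 1: PE[0][0] → acc 38, east 2, south 7
  cycle 2: PE[0][0] → acc 38, east 0, south 0
RS [2×2] PE[0][0] across cycles:
  cycle 0: PE[0][0] → acc 24, east 24, south 6
  cycle 1: PE[0][0] → acc 8, east 8, south 2
  cycle 2: PE[0][0] → acc 0, east 0, south 0

dataflow = OS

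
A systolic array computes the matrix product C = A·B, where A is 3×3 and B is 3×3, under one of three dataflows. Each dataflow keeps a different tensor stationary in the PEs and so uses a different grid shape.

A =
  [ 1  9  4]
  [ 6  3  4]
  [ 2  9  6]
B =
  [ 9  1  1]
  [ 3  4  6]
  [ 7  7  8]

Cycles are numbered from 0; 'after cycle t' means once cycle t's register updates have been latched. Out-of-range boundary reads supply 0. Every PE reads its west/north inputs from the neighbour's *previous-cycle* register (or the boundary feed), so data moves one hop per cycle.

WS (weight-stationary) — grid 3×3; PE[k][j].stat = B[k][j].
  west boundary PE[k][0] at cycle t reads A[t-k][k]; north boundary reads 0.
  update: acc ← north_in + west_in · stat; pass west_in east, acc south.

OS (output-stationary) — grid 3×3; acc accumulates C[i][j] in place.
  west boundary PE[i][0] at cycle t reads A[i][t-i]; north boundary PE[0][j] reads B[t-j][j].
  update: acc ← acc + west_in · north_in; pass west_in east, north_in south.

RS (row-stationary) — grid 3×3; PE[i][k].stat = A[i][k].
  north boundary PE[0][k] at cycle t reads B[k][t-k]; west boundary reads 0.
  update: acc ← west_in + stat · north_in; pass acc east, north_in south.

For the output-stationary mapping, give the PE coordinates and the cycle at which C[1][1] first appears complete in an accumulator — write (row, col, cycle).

OS — PE[1][1] is where C[1][1] collects:
  after 0 — PE[1][1] acc=0, pass-E 0, pass-S 0
  after 1 — PE[1][1] acc=0, pass-E 0, pass-S 0
  after 2 — PE[1][1] acc=6, pass-E 6, pass-S 1
  after 3 — PE[1][1] acc=18, pass-E 3, pass-S 4
  after 4 — PE[1][1] acc=46, pass-E 4, pass-S 7

(row, col, cycle) = (1, 1, 4)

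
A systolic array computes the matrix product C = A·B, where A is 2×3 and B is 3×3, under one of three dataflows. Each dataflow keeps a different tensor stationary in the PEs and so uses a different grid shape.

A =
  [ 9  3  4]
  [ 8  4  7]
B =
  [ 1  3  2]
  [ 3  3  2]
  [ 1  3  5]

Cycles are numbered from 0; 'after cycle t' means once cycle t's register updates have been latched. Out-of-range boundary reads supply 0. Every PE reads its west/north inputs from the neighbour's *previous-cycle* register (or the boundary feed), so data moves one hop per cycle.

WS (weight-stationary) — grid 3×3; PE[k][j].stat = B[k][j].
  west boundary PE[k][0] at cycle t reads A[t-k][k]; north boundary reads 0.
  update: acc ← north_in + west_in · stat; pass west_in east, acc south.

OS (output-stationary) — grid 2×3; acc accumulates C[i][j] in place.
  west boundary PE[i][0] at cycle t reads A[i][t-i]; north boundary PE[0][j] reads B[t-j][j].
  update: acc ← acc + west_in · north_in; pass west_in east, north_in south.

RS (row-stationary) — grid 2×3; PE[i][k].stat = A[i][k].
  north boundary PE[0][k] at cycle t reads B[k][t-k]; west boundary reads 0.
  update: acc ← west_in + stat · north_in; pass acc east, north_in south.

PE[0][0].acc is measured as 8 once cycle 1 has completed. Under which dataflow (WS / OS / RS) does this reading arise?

dataflow = WS

Under WS (3×3), PE[0][0]:
  after 0 — PE[0][0] acc=9, pass-E 9, pass-S 9
  after 1 — PE[0][0] acc=8, pass-E 8, pass-S 8
Under OS (2×3), PE[0][0]:
  after 0 — PE[0][0] acc=9, pass-E 9, pass-S 1
  after 1 — PE[0][0] acc=18, pass-E 3, pass-S 3
Under RS (2×3), PE[0][0]:
  after 0 — PE[0][0] acc=9, pass-E 9, pass-S 1
  after 1 — PE[0][0] acc=27, pass-E 27, pass-S 3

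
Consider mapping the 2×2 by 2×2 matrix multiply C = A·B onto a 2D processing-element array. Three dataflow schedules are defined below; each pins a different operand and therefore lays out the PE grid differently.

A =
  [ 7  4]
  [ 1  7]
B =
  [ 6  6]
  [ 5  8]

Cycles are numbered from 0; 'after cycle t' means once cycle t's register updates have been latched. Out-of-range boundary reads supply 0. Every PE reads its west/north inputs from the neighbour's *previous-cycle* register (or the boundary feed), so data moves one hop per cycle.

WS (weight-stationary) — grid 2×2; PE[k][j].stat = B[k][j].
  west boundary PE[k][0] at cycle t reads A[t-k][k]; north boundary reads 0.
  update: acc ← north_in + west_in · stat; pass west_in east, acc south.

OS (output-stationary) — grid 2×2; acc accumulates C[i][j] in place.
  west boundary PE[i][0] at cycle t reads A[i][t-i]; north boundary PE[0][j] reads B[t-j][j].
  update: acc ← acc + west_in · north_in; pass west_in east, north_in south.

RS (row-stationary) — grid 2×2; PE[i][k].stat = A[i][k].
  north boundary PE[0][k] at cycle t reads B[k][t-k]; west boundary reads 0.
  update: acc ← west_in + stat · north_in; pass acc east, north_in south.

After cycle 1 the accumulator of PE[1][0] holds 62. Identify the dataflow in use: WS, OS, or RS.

dataflow = WS

— WS: 2×2; PE[1][0] trace:
  [0] (1,0) acc=0 (h:0 v:0)
  [1] (1,0) acc=62 (h:4 v:62)
— OS: 2×2; PE[1][0] trace:
  [0] (1,0) acc=0 (h:0 v:0)
  [1] (1,0) acc=6 (h:1 v:6)
— RS: 2×2; PE[1][0] trace:
  [0] (1,0) acc=0 (h:0 v:0)
  [1] (1,0) acc=6 (h:6 v:6)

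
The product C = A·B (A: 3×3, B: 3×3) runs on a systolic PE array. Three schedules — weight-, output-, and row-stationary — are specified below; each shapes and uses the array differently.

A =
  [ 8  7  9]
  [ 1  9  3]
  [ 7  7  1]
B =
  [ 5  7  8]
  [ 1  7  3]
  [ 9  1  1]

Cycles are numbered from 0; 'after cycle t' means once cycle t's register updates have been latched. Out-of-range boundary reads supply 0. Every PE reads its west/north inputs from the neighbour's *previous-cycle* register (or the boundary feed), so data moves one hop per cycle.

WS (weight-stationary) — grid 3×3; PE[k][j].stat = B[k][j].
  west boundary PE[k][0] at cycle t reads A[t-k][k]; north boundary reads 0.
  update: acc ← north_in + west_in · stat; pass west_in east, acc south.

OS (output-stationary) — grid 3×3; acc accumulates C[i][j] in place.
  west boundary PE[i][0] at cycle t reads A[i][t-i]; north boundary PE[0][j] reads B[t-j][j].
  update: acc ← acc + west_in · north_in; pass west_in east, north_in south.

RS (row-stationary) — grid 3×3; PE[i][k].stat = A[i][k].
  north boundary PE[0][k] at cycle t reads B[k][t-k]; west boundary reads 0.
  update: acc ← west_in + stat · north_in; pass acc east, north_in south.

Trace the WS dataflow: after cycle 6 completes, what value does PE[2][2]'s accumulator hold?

Tracing WS — 3×3 array, target PE[2][2]:
  [0] (1,2) acc=0 (h:0 v:0)
  [0] (2,1) acc=0 (h:0 v:0)
  [0] (2,2) acc=0 (h:0 v:0)
  [1] (1,2) acc=0 (h:0 v:0)
  [1] (2,1) acc=0 (h:0 v:0)
  [1] (2,2) acc=0 (h:0 v:0)
  [2] (1,2) acc=0 (h:0 v:0)
  [2] (2,1) acc=0 (h:0 v:0)
  [2] (2,2) acc=0 (h:0 v:0)
  [3] (1,2) acc=85 (h:7 v:85)
  [3] (2,1) acc=114 (h:9 v:114)
  [3] (2,2) acc=0 (h:0 v:0)
  [4] (1,2) acc=35 (h:9 v:35)
  [4] (2,1) acc=73 (h:3 v:73)
  [4] (2,2) acc=94 (h:9 v:94)
  [5] (1,2) acc=77 (h:7 v:77)
  [5] (2,1) acc=99 (h:1 v:99)
  [5] (2,2) acc=38 (h:3 v:38)
  [6] (1,2) acc=0 (h:0 v:0)
  [6] (2,1) acc=0 (h:0 v:0)
  [6] (2,2) acc=78 (h:1 v:78)

PE[2][2].acc = 78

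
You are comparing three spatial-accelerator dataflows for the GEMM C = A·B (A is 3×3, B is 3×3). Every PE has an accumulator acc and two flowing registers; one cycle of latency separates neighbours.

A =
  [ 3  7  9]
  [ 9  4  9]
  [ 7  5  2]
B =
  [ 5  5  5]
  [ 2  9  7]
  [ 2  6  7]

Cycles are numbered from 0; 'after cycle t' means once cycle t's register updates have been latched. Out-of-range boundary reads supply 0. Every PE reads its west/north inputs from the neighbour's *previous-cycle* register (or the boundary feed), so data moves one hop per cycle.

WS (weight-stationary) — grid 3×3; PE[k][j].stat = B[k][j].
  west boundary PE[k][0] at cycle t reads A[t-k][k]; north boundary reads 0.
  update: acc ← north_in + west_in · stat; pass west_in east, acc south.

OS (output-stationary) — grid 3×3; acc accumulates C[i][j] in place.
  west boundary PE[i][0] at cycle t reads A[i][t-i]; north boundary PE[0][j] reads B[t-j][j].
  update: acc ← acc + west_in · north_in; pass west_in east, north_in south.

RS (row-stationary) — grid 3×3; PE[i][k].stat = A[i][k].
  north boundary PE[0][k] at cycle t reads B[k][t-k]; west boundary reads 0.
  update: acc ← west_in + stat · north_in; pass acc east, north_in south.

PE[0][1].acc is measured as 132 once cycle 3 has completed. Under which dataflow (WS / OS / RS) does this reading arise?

dataflow = OS

Under WS (3×3), PE[0][1]:
  0: (0,1).acc=0  regs=<0,0>
  1: (0,1).acc=15  regs=<3,15>
  2: (0,1).acc=45  regs=<9,45>
  3: (0,1).acc=35  regs=<7,35>
Under OS (3×3), PE[0][1]:
  0: (0,1).acc=0  regs=<0,0>
  1: (0,1).acc=15  regs=<3,5>
  2: (0,1).acc=78  regs=<7,9>
  3: (0,1).acc=132  regs=<9,6>
Under RS (3×3), PE[0][1]:
  0: (0,1).acc=0  regs=<0,0>
  1: (0,1).acc=29  regs=<29,2>
  2: (0,1).acc=78  regs=<78,9>
  3: (0,1).acc=64  regs=<64,7>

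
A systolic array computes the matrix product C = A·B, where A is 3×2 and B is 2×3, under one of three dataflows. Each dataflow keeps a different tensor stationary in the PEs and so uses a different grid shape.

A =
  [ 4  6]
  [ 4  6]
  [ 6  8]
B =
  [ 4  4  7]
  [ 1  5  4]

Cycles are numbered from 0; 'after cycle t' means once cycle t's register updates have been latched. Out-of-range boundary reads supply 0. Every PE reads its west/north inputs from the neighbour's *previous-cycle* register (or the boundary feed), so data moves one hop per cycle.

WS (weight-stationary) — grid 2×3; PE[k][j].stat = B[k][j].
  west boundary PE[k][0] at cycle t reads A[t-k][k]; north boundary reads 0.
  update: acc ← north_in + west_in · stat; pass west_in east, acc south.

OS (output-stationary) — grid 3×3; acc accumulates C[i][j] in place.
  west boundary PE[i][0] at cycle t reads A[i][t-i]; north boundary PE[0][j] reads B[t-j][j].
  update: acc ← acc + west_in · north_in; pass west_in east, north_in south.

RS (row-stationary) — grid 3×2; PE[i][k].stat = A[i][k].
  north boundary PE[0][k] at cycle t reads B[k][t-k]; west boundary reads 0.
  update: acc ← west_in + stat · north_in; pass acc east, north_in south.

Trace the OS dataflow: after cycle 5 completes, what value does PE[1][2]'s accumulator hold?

PE[1][2].acc = 52

OS on a 3×3 grid — tracing PE[1][2] and its feeders:
  0: (0,2).acc=0  regs=<0,0>
  0: (1,1).acc=0  regs=<0,0>
  0: (1,2).acc=0  regs=<0,0>
  1: (0,2).acc=0  regs=<0,0>
  1: (1,1).acc=0  regs=<0,0>
  1: (1,2).acc=0  regs=<0,0>
  2: (0,2).acc=28  regs=<4,7>
  2: (1,1).acc=16  regs=<4,4>
  2: (1,2).acc=0  regs=<0,0>
  3: (0,2).acc=52  regs=<6,4>
  3: (1,1).acc=46  regs=<6,5>
  3: (1,2).acc=28  regs=<4,7>
  4: (0,2).acc=52  regs=<0,0>
  4: (1,1).acc=46  regs=<0,0>
  4: (1,2).acc=52  regs=<6,4>
  5: (0,2).acc=52  regs=<0,0>
  5: (1,1).acc=46  regs=<0,0>
  5: (1,2).acc=52  regs=<0,0>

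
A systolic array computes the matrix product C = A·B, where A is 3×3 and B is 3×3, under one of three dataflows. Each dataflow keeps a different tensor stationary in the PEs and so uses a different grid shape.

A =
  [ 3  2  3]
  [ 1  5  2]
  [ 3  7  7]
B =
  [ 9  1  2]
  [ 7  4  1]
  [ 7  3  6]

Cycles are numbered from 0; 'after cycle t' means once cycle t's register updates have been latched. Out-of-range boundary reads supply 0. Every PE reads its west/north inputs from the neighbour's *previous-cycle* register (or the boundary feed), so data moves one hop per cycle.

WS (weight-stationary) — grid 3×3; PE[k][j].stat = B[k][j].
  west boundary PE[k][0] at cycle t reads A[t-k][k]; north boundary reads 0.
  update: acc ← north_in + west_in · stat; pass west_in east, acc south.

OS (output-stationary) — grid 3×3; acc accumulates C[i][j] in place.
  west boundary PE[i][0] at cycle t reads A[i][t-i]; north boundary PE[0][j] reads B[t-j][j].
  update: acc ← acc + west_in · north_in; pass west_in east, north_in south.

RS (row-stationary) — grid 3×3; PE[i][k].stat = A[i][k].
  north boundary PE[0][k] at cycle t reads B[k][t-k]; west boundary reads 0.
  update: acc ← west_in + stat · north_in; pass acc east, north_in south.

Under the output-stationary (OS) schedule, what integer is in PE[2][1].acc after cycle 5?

PE[2][1].acc = 52

OS on a 3×3 grid — tracing PE[2][1] and its feeders:
  c0 r1c1: 0 / 0 / 0
  c0 r2c0: 0 / 0 / 0
  c0 r2c1: 0 / 0 / 0
  c1 r1c1: 0 / 0 / 0
  c1 r2c0: 0 / 0 / 0
  c1 r2c1: 0 / 0 / 0
  c2 r1c1: 1 / 1 / 1
  c2 r2c0: 27 / 3 / 9
  c2 r2c1: 0 / 0 / 0
  c3 r1c1: 21 / 5 / 4
  c3 r2c0: 76 / 7 / 7
  c3 r2c1: 3 / 3 / 1
  c4 r1c1: 27 / 2 / 3
  c4 r2c0: 125 / 7 / 7
  c4 r2c1: 31 / 7 / 4
  c5 r1c1: 27 / 0 / 0
  c5 r2c0: 125 / 0 / 0
  c5 r2c1: 52 / 7 / 3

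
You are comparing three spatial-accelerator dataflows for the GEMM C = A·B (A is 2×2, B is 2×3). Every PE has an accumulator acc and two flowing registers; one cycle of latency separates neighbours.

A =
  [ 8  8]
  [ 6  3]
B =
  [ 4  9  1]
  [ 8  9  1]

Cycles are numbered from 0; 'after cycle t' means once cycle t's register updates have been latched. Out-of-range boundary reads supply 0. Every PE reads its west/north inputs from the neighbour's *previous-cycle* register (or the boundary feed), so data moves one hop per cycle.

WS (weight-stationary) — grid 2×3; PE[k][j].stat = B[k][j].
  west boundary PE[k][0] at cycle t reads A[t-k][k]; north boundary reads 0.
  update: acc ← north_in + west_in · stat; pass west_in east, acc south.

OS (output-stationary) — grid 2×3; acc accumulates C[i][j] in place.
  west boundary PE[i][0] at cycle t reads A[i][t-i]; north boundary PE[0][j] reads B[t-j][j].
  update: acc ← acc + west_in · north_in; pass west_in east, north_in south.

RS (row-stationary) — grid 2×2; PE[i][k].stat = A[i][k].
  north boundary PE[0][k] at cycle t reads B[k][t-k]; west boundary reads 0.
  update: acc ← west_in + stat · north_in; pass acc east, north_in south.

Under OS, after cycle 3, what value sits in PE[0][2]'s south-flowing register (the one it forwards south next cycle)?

OS 2×3: PE[0][2] cycle-by-cycle (with neighbour feeds):
  @0  [0,1]  acc 0  |  →0  ↓0
  @0  [0,2]  acc 0  |  →0  ↓0
  @1  [0,1]  acc 72  |  →8  ↓9
  @1  [0,2]  acc 0  |  →0  ↓0
  @2  [0,1]  acc 144  |  →8  ↓9
  @2  [0,2]  acc 8  |  →8  ↓1
  @3  [0,1]  acc 144  |  →0  ↓0
  @3  [0,2]  acc 16  |  →8  ↓1

register = 1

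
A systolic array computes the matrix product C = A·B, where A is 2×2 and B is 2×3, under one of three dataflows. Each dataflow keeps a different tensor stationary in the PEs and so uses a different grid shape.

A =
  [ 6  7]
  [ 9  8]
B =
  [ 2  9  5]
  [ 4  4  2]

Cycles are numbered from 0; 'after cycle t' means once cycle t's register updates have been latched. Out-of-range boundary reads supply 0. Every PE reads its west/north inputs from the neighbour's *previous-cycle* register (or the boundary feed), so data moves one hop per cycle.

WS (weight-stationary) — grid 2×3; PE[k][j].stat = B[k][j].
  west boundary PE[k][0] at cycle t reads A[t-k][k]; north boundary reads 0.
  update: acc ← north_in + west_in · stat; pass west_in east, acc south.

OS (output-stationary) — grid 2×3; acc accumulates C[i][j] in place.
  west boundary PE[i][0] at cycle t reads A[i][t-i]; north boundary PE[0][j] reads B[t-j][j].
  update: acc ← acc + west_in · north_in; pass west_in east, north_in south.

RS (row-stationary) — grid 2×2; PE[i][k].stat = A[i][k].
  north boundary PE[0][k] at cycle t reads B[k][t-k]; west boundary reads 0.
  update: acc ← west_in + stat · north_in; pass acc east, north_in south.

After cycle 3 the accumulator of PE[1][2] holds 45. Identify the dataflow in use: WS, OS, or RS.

dataflow = OS

WS [2×3] PE[1][2] across cycles:
  cycle 0: PE[1][2] → acc 0, east 0, south 0
  cycle 1: PE[1][2] → acc 0, east 0, south 0
  cycle 2: PE[1][2] → acc 0, east 0, south 0
  cycle 3: PE[1][2] → acc 44, east 7, south 44
OS [2×3] PE[1][2] across cycles:
  cycle 0: PE[1][2] → acc 0, east 0, south 0
  cycle 1: PE[1][2] → acc 0, east 0, south 0
  cycle 2: PE[1][2] → acc 0, east 0, south 0
  cycle 3: PE[1][2] → acc 45, east 9, south 5
RS (2×2): PE[1][2] does not exist.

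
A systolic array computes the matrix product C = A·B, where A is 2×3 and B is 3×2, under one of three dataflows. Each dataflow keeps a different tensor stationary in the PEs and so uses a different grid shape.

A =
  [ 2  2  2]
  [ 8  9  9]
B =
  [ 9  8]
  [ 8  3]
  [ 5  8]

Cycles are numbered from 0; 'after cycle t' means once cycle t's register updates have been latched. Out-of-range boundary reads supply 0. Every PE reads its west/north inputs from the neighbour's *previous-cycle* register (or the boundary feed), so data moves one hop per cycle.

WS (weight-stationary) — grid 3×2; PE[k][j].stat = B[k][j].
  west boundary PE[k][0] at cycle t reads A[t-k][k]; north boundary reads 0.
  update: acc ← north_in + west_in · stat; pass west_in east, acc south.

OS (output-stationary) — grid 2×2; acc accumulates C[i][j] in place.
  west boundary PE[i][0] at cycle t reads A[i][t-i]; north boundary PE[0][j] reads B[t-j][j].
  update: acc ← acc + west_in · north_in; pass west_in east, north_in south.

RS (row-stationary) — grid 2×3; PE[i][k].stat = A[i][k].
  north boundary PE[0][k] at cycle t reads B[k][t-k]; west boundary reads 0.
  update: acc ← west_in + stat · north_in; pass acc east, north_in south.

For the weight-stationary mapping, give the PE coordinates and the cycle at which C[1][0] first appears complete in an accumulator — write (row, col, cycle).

(row, col, cycle) = (2, 0, 3)

WS: C[1][0] accumulates in PE[2][0]:
  after 0 — PE[2][0] acc=0, pass-E 0, pass-S 0
  after 1 — PE[2][0] acc=0, pass-E 0, pass-S 0
  after 2 — PE[2][0] acc=44, pass-E 2, pass-S 44
  after 3 — PE[2][0] acc=189, pass-E 9, pass-S 189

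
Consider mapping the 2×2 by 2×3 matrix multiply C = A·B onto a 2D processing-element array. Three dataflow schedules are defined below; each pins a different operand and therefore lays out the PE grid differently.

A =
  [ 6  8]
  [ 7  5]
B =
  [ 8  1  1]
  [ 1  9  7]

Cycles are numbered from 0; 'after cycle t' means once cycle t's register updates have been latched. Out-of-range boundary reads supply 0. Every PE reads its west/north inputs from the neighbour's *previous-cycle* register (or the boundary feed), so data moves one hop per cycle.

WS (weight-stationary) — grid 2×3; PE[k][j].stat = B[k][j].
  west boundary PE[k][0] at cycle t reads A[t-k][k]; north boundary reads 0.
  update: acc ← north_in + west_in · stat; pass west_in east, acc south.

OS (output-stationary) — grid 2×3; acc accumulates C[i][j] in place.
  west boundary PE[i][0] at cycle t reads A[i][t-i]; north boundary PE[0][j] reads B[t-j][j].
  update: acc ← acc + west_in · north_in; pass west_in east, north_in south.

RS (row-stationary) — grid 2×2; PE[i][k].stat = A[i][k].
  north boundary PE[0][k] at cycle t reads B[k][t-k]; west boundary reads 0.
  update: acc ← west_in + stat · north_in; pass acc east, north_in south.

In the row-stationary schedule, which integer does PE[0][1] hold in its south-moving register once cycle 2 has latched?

register = 9

RS (2×2). Following PE[0][1] plus its west/north inputs:
  @0  [0,0]  acc 48  |  →48  ↓8
  @0  [0,1]  acc 0  |  →0  ↓0
  @1  [0,0]  acc 6  |  →6  ↓1
  @1  [0,1]  acc 56  |  →56  ↓1
  @2  [0,0]  acc 6  |  →6  ↓1
  @2  [0,1]  acc 78  |  →78  ↓9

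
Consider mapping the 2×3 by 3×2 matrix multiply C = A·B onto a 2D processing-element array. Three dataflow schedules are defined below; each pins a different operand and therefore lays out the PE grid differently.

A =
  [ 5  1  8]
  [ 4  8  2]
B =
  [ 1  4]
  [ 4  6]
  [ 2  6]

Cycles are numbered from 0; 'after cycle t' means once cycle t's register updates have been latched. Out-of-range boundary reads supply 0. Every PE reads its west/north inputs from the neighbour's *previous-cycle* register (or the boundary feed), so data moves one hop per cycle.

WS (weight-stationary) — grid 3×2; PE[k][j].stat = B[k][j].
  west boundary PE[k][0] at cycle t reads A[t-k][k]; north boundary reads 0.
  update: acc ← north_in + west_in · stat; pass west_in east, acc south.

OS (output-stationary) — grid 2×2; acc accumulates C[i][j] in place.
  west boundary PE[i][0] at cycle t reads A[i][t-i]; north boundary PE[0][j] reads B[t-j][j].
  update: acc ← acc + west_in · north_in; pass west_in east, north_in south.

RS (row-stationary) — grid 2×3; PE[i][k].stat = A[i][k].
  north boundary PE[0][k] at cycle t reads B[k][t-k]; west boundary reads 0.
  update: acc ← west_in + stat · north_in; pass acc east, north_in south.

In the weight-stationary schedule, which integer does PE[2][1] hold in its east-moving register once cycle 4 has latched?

register = 2

WS (3×2). Following PE[2][1] plus its west/north inputs:
  @0  [1,1]  acc 0  |  →0  ↓0
  @0  [2,0]  acc 0  |  →0  ↓0
  @0  [2,1]  acc 0  |  →0  ↓0
  @1  [1,1]  acc 0  |  →0  ↓0
  @1  [2,0]  acc 0  |  →0  ↓0
  @1  [2,1]  acc 0  |  →0  ↓0
  @2  [1,1]  acc 26  |  →1  ↓26
  @2  [2,0]  acc 25  |  →8  ↓25
  @2  [2,1]  acc 0  |  →0  ↓0
  @3  [1,1]  acc 64  |  →8  ↓64
  @3  [2,0]  acc 40  |  →2  ↓40
  @3  [2,1]  acc 74  |  →8  ↓74
  @4  [1,1]  acc 0  |  →0  ↓0
  @4  [2,0]  acc 0  |  →0  ↓0
  @4  [2,1]  acc 76  |  →2  ↓76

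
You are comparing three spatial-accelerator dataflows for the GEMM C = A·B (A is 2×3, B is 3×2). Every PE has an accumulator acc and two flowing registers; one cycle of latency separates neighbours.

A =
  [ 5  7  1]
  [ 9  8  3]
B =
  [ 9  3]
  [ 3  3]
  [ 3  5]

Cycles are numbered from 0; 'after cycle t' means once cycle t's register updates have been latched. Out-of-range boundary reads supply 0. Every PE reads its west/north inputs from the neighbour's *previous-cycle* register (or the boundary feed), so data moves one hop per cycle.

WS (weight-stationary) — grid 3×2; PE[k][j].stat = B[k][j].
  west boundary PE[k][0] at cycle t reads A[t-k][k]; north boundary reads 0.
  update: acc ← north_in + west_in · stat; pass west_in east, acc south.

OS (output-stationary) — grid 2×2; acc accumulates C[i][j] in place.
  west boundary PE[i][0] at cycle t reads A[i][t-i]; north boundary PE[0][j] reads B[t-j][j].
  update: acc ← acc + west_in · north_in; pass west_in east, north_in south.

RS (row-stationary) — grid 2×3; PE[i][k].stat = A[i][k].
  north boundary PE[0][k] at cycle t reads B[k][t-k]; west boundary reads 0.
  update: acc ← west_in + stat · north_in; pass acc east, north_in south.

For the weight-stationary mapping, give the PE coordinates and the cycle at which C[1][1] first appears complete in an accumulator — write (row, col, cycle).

WS: C[1][1] accumulates in PE[2][1]:
  c0 r2c1: 0 / 0 / 0
  c1 r2c1: 0 / 0 / 0
  c2 r2c1: 0 / 0 / 0
  c3 r2c1: 41 / 1 / 41
  c4 r2c1: 66 / 3 / 66

(row, col, cycle) = (2, 1, 4)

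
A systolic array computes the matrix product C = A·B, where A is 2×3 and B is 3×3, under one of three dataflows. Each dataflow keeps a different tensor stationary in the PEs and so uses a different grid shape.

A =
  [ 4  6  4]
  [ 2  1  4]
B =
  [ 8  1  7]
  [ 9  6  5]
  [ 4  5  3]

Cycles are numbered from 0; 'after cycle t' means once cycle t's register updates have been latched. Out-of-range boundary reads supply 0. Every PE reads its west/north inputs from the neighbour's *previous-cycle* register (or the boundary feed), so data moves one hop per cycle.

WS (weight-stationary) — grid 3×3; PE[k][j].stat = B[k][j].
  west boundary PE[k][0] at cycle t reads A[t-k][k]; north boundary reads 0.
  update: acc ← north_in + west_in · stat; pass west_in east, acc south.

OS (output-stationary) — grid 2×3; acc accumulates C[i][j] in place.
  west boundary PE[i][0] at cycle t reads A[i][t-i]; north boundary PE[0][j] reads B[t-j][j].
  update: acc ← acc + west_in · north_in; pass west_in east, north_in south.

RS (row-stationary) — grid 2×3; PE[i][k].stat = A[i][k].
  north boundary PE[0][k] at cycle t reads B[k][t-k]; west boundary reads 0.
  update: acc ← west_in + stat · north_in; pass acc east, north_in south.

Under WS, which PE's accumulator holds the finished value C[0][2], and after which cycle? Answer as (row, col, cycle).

(row, col, cycle) = (2, 2, 4)

WS — PE[2][2] is where C[0][2] collects:
  @0  [2,2]  acc 0  |  →0  ↓0
  @1  [2,2]  acc 0  |  →0  ↓0
  @2  [2,2]  acc 0  |  →0  ↓0
  @3  [2,2]  acc 0  |  →0  ↓0
  @4  [2,2]  acc 70  |  →4  ↓70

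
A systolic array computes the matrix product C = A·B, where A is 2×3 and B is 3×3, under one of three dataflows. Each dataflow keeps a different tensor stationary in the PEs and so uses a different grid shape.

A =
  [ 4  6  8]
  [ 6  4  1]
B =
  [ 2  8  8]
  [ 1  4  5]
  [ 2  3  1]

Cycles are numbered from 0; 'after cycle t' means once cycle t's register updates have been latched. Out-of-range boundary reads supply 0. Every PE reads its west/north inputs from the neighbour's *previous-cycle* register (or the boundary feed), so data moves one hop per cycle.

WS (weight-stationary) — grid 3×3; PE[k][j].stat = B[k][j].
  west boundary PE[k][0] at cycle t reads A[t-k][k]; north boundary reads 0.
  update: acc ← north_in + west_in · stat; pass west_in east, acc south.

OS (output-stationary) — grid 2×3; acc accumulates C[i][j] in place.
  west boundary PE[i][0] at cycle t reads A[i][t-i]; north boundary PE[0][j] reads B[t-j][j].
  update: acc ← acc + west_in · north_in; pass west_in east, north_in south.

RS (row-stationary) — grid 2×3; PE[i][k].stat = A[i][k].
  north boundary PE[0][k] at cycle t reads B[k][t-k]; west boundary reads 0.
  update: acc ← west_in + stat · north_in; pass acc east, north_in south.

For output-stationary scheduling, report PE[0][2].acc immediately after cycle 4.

PE[0][2].acc = 70

OS 2×3: PE[0][2] cycle-by-cycle (with neighbour feeds):
  cycle 0: PE[0][1] → acc 0, east 0, south 0
  cycle 0: PE[0][2] → acc 0, east 0, south 0
  cycle 1: PE[0][1] → acc 32, east 4, south 8
  cycle 1: PE[0][2] → acc 0, east 0, south 0
  cycle 2: PE[0][1] → acc 56, east 6, south 4
  cycle 2: PE[0][2] → acc 32, east 4, south 8
  cycle 3: PE[0][1] → acc 80, east 8, south 3
  cycle 3: PE[0][2] → acc 62, east 6, south 5
  cycle 4: PE[0][1] → acc 80, east 0, south 0
  cycle 4: PE[0][2] → acc 70, east 8, south 1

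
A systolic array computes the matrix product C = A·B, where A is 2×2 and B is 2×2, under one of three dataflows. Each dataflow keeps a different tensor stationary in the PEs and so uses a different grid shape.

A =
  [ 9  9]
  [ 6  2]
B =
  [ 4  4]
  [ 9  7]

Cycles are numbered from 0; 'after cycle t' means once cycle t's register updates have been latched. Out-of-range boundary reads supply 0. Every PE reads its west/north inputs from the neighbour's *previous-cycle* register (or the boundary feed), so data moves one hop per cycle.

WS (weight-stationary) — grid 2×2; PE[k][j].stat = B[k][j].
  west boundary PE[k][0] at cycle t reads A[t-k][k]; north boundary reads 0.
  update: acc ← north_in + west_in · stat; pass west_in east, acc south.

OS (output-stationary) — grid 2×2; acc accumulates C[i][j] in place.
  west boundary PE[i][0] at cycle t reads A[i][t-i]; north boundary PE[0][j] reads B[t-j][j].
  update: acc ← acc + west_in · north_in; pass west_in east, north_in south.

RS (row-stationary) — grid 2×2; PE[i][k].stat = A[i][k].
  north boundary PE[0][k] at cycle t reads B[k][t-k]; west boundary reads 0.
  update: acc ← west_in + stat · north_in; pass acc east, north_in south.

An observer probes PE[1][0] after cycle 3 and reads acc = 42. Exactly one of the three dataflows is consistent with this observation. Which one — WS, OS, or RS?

dataflow = OS

WS (2×2 grid), PE[1][0]:
  c0 r1c0: 0 / 0 / 0
  c1 r1c0: 117 / 9 / 117
  c2 r1c0: 42 / 2 / 42
  c3 r1c0: 0 / 0 / 0
OS (2×2 grid), PE[1][0]:
  c0 r1c0: 0 / 0 / 0
  c1 r1c0: 24 / 6 / 4
  c2 r1c0: 42 / 2 / 9
  c3 r1c0: 42 / 0 / 0
RS (2×2 grid), PE[1][0]:
  c0 r1c0: 0 / 0 / 0
  c1 r1c0: 24 / 24 / 4
  c2 r1c0: 24 / 24 / 4
  c3 r1c0: 0 / 0 / 0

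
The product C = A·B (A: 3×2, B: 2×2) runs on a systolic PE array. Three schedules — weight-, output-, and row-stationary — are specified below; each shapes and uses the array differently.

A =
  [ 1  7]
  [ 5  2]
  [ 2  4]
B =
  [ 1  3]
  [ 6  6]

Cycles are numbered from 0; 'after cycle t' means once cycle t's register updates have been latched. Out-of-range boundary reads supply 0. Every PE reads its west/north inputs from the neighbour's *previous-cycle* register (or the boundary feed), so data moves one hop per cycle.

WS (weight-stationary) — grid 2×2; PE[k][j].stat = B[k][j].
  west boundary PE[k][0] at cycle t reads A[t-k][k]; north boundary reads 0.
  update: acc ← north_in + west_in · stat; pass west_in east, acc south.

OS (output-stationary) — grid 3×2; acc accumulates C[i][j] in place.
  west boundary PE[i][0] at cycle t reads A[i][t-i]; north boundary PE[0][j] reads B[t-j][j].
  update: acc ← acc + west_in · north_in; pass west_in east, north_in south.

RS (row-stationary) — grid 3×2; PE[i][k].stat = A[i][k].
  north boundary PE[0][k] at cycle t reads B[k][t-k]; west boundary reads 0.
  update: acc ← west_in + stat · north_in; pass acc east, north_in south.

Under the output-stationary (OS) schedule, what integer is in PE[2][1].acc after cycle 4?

PE[2][1].acc = 30

Tracing OS — 3×2 array, target PE[2][1]:
  after 0 — PE[1][1] acc=0, pass-E 0, pass-S 0
  after 0 — PE[2][0] acc=0, pass-E 0, pass-S 0
  after 0 — PE[2][1] acc=0, pass-E 0, pass-S 0
  after 1 — PE[1][1] acc=0, pass-E 0, pass-S 0
  after 1 — PE[2][0] acc=0, pass-E 0, pass-S 0
  after 1 — PE[2][1] acc=0, pass-E 0, pass-S 0
  after 2 — PE[1][1] acc=15, pass-E 5, pass-S 3
  after 2 — PE[2][0] acc=2, pass-E 2, pass-S 1
  after 2 — PE[2][1] acc=0, pass-E 0, pass-S 0
  after 3 — PE[1][1] acc=27, pass-E 2, pass-S 6
  after 3 — PE[2][0] acc=26, pass-E 4, pass-S 6
  after 3 — PE[2][1] acc=6, pass-E 2, pass-S 3
  after 4 — PE[1][1] acc=27, pass-E 0, pass-S 0
  after 4 — PE[2][0] acc=26, pass-E 0, pass-S 0
  after 4 — PE[2][1] acc=30, pass-E 4, pass-S 6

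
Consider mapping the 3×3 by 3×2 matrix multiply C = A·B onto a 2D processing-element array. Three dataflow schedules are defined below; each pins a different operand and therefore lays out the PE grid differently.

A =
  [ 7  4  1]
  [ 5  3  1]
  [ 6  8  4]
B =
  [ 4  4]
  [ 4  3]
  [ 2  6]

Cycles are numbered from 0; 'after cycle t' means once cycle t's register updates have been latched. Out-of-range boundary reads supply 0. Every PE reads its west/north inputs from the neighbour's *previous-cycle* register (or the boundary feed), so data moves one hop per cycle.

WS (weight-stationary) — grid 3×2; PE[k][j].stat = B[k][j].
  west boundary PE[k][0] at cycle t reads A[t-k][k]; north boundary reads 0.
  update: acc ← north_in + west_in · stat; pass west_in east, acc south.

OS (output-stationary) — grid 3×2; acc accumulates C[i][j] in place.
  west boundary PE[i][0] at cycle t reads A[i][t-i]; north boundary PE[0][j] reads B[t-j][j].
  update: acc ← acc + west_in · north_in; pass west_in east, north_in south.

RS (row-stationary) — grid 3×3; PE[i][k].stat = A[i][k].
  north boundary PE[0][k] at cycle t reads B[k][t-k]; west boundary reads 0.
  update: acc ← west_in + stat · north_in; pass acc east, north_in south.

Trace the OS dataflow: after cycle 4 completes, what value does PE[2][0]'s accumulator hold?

PE[2][0].acc = 64

OS 3×2: PE[2][0] cycle-by-cycle (with neighbour feeds):
  step 0 · PE1,0: acc=0; fwd→0 fwd↓0
  step 0 · PE2,0: acc=0; fwd→0 fwd↓0
  step 1 · PE1,0: acc=20; fwd→5 fwd↓4
  step 1 · PE2,0: acc=0; fwd→0 fwd↓0
  step 2 · PE1,0: acc=32; fwd→3 fwd↓4
  step 2 · PE2,0: acc=24; fwd→6 fwd↓4
  step 3 · PE1,0: acc=34; fwd→1 fwd↓2
  step 3 · PE2,0: acc=56; fwd→8 fwd↓4
  step 4 · PE1,0: acc=34; fwd→0 fwd↓0
  step 4 · PE2,0: acc=64; fwd→4 fwd↓2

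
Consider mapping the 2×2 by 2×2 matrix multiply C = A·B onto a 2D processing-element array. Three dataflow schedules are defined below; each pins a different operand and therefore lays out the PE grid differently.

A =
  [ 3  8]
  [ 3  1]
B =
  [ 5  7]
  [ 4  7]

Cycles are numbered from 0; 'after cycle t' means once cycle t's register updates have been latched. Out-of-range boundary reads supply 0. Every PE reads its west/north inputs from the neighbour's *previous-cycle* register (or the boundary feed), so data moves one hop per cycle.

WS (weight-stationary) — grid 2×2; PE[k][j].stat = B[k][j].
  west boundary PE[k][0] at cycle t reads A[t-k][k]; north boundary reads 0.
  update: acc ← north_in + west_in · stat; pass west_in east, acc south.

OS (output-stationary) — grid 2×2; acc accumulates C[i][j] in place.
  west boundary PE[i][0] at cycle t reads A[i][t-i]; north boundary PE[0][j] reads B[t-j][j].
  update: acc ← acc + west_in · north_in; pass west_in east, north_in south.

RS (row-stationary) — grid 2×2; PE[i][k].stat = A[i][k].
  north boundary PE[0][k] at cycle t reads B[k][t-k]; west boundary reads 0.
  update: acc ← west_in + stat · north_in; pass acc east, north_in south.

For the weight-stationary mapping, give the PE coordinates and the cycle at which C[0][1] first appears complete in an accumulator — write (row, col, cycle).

(row, col, cycle) = (1, 1, 2)

WS: C[0][1] accumulates in PE[1][1]:
  [0] (1,1) acc=0 (h:0 v:0)
  [1] (1,1) acc=0 (h:0 v:0)
  [2] (1,1) acc=77 (h:8 v:77)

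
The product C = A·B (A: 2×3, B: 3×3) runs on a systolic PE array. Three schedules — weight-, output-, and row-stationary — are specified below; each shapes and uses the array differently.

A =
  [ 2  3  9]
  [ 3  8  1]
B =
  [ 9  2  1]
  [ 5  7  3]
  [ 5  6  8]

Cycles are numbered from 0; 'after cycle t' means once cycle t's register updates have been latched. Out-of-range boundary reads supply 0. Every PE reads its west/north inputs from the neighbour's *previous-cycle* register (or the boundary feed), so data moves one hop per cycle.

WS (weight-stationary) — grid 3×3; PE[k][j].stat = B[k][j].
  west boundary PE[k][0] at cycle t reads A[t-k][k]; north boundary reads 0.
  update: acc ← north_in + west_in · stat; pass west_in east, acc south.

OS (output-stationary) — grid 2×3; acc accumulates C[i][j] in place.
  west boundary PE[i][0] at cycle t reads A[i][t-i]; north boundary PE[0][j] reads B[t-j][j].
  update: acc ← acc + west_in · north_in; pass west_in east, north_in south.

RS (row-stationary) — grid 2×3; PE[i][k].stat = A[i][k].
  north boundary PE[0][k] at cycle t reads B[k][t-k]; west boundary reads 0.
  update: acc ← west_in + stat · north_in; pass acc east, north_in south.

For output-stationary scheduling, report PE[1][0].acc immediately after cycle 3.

OS on a 2×3 grid — tracing PE[1][0] and its feeders:
  c0 r0c0: 18 / 2 / 9
  c0 r1c0: 0 / 0 / 0
  c1 r0c0: 33 / 3 / 5
  c1 r1c0: 27 / 3 / 9
  c2 r0c0: 78 / 9 / 5
  c2 r1c0: 67 / 8 / 5
  c3 r0c0: 78 / 0 / 0
  c3 r1c0: 72 / 1 / 5

PE[1][0].acc = 72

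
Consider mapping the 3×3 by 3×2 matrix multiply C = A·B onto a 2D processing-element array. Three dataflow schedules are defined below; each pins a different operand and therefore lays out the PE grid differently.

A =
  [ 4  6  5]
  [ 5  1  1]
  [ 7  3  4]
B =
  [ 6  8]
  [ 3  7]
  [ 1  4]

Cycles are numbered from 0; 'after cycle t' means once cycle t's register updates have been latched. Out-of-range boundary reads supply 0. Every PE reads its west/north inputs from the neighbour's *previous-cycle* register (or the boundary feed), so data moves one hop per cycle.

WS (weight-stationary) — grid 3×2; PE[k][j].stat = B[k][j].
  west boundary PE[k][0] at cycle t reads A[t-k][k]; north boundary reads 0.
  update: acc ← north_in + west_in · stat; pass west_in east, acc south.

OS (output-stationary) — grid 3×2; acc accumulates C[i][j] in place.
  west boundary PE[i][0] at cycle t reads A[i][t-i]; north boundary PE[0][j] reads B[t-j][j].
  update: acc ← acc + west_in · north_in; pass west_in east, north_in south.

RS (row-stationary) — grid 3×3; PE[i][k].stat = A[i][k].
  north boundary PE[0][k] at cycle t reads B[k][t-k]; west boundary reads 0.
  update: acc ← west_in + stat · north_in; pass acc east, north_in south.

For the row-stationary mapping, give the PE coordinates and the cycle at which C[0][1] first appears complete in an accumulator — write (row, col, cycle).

(row, col, cycle) = (0, 2, 3)

Under RS, C[0][1] lands at PE[0][2]:
  cycle 0: PE[0][2] → acc 0, east 0, south 0
  cycle 1: PE[0][2] → acc 0, east 0, south 0
  cycle 2: PE[0][2] → acc 47, east 47, south 1
  cycle 3: PE[0][2] → acc 94, east 94, south 4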